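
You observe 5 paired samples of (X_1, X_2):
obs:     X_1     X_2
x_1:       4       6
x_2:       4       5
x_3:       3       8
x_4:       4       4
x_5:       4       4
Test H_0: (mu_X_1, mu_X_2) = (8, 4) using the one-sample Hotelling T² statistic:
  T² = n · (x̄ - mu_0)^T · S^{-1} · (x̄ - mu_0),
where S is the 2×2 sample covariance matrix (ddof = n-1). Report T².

Step 1 — sample mean vector:
  mean(X_1) = (4 + 4 + 3 + 4 + 4) / 5 = 19/5 = 3.8
  mean(X_2) = (6 + 5 + 8 + 4 + 4) / 5 = 27/5 = 5.4
  x̄ = (3.8, 5.4),  deviation x̄ - mu_0 = (3.8, 5.4) - (8, 4) = (-4.2, 1.4).

Step 2 — sample covariance matrix, S[i,j] = (1/(n-1)) · Σ_k (x_{k,i} - mean_i) · (x_{k,j} - mean_j), divisor n-1 = 4:
  S[X_1,X_1] = ((0.2)·(0.2) + (0.2)·(0.2) + (-0.8)·(-0.8) + (0.2)·(0.2) + (0.2)·(0.2)) / 4 = 0.8/4 = 0.2
  S[X_1,X_2] = ((0.2)·(0.6) + (0.2)·(-0.4) + (-0.8)·(2.6) + (0.2)·(-1.4) + (0.2)·(-1.4)) / 4 = -2.6/4 = -0.65
  S[X_2,X_2] = ((0.6)·(0.6) + (-0.4)·(-0.4) + (2.6)·(2.6) + (-1.4)·(-1.4) + (-1.4)·(-1.4)) / 4 = 11.2/4 = 2.8
  S = [[0.2, -0.65],
 [-0.65, 2.8]].

Step 3 — invert S. det(S) = 0.2·2.8 - (-0.65)² = 0.1375.
  S^{-1} = (1/det) · [[d, -b], [-b, a]] = [[20.3636, 4.7273],
 [4.7273, 1.4545]].

Step 4 — quadratic form (x̄ - mu_0)^T · S^{-1} · (x̄ - mu_0):
  S^{-1} · (x̄ - mu_0) = (-78.9091, -17.8182),
  (x̄ - mu_0)^T · [...] = (-4.2)·(-78.9091) + (1.4)·(-17.8182) = 306.4727.

Step 5 — scale by n: T² = 5 · 306.4727 = 1532.3636.

T² ≈ 1532.3636


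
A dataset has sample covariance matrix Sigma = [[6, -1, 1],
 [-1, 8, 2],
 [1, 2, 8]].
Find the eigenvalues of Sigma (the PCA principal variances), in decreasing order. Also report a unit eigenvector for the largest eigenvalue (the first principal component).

Step 1 — characteristic polynomial p(λ) = det(λI - Sigma) = λ³ - tr·λ² + c_1·λ - det, where tr = trace, c_1 = sum of the principal 2×2 minors, det = det(Sigma):
  tr = 6 + 8 + 8 = 22,
  c_1 = (6·8 - (-1)²) + (6·8 - (1)²) + (8·8 - (2)²) = 47 + 47 + 60 = 154,
  det = 6·(8·8 - (2)²) - (-1)·((-1)·8 - (2)·(1)) + (1)·((-1)·(2) - 8·(1)) = 6·(60) - (-1)·(-10) + (1)·(-10) = 340.
  So p(λ) = λ³ - 22λ² + 154λ - 340.
Step 2 — look for an integer root (rational root theorem: any rational root is an integer divisor of 340). Testing λ = 10:
  p(10) = 1000 - 2200 + 1540 - 340 = 0  ✓
  Dividing out (λ - 10): p(λ) = (λ - 10)(λ² - 12λ + 34).
Step 3 — remaining eigenvalues from the quadratic λ² - 12λ + 34 = 0:
  Δ = 12² - 4·34 = 144 - 136 = 8,  λ = (12 ± √8)/2 = (12 ± 2.8284)/2 ≈ 7.4142 or 4.5858.
  Sorted: λ_1 = 10,  λ_2 = 7.4142,  λ_3 = 4.5858  (check: sum = 22 = tr ✓).

Step 4 — unit eigenvector for λ_1 = 10: v spans the null space of (Sigma - λ_1 I), whose rows are
  r_1 = (-4, -1, 1),  r_2 = (-1, -2, 2),  r_3 = (1, 2, -2).
  v is orthogonal to every row, so take v ∝ r_1 × r_2 = ((-1)·(2) - (1)·(-2), (1)·(-1) - (-4)·(2), (-4)·(-2) - (-1)·(-1)) = (0, 7, 7).
  Rescale (divide by 7): u = (0, 1, 1).
  ||u|| = √((0)² + (1)² + (1)²) = √(2) ≈ 1.4142,  v_1 = u/||u|| ≈ (0, 0.7071, 0.7071) (||v_1|| = 1).

λ_1 = 10,  λ_2 = 7.4142,  λ_3 = 4.5858;  v_1 ≈ (0, 0.7071, 0.7071)


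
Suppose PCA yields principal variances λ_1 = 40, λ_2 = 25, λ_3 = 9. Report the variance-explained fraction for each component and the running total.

Step 1 — total variance = trace(Sigma) = Σ λ_i = 40 + 25 + 9 = 74.

Step 2 — fraction explained by component i = λ_i / Σ λ:
  PC1: 40/74 = 0.5405
  PC2: 25/74 = 0.3378
  PC3: 9/74 = 0.1216

Step 3 — cumulative fraction after k components = (λ_1 + ... + λ_k) / Σ λ:
  k = 1: 40/74 = 0.5405
  k = 2: (40 + 25)/74 = 65/74 = 0.8784
  k = 3: (40 + 25 + 9)/74 = 74/74 = 1

Summary (fraction, with percent):

explained: PC1 0.5405 (54.05%), PC2 0.3378 (33.78%), PC3 0.1216 (12.16%);  cumulative: 0.5405, 0.8784, 1


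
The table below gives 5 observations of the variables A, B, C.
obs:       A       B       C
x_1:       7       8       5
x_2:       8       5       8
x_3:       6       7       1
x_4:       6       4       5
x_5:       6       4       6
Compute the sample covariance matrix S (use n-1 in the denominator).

Step 1 — column means:
  mean(A) = (7 + 8 + 6 + 6 + 6) / 5 = 33/5 = 6.6
  mean(B) = (8 + 5 + 7 + 4 + 4) / 5 = 28/5 = 5.6
  mean(C) = (5 + 8 + 1 + 5 + 6) / 5 = 25/5 = 5

Step 2 — sample covariance S[i,j] = (1/(n-1)) · Σ_k (x_{k,i} - mean_i) · (x_{k,j} - mean_j), with n-1 = 4.
  S[A,A] = ((0.4)·(0.4) + (1.4)·(1.4) + (-0.6)·(-0.6) + (-0.6)·(-0.6) + (-0.6)·(-0.6)) / 4 = 3.2/4 = 0.8
  S[A,B] = ((0.4)·(2.4) + (1.4)·(-0.6) + (-0.6)·(1.4) + (-0.6)·(-1.6) + (-0.6)·(-1.6)) / 4 = 1.2/4 = 0.3
  S[A,C] = ((0.4)·(0) + (1.4)·(3) + (-0.6)·(-4) + (-0.6)·(0) + (-0.6)·(1)) / 4 = 6/4 = 1.5
  S[B,B] = ((2.4)·(2.4) + (-0.6)·(-0.6) + (1.4)·(1.4) + (-1.6)·(-1.6) + (-1.6)·(-1.6)) / 4 = 13.2/4 = 3.3
  S[B,C] = ((2.4)·(0) + (-0.6)·(3) + (1.4)·(-4) + (-1.6)·(0) + (-1.6)·(1)) / 4 = -9/4 = -2.25
  S[C,C] = ((0)·(0) + (3)·(3) + (-4)·(-4) + (0)·(0) + (1)·(1)) / 4 = 26/4 = 6.5

S is symmetric (S[j,i] = S[i,j]). Assembling:

S = [[0.8, 0.3, 1.5],
 [0.3, 3.3, -2.25],
 [1.5, -2.25, 6.5]]


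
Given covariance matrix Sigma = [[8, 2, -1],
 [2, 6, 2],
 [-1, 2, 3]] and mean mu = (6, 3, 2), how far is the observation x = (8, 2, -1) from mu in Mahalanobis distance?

Step 1 — centre the observation: (x - mu) = (2, -1, -3).

Step 2 — invert Sigma (cofactor / det for 3×3, or solve directly):
  Sigma^{-1} = [[0.1628, -0.093, 0.1163],
 [-0.093, 0.2674, -0.2093],
 [0.1163, -0.2093, 0.5116]].

Step 3 — form the quadratic (x - mu)^T · Sigma^{-1} · (x - mu):
  Sigma^{-1} · (x - mu) = (0.0698, 0.1744, -1.093).
  (x - mu)^T · [Sigma^{-1} · (x - mu)] = (2)·(0.0698) + (-1)·(0.1744) + (-3)·(-1.093) = 3.2442.

Step 4 — take square root: d = √(3.2442) ≈ 1.8012.

d(x, mu) = √(3.2442) ≈ 1.8012


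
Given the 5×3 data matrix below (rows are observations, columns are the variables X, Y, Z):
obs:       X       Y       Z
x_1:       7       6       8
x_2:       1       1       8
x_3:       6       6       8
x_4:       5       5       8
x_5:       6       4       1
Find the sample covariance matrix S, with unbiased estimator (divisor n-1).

Step 1 — column means:
  mean(X) = (7 + 1 + 6 + 5 + 6) / 5 = 25/5 = 5
  mean(Y) = (6 + 1 + 6 + 5 + 4) / 5 = 22/5 = 4.4
  mean(Z) = (8 + 8 + 8 + 8 + 1) / 5 = 33/5 = 6.6

Step 2 — sample covariance S[i,j] = (1/(n-1)) · Σ_k (x_{k,i} - mean_i) · (x_{k,j} - mean_j), with n-1 = 4.
  S[X,X] = ((2)·(2) + (-4)·(-4) + (1)·(1) + (0)·(0) + (1)·(1)) / 4 = 22/4 = 5.5
  S[X,Y] = ((2)·(1.6) + (-4)·(-3.4) + (1)·(1.6) + (0)·(0.6) + (1)·(-0.4)) / 4 = 18/4 = 4.5
  S[X,Z] = ((2)·(1.4) + (-4)·(1.4) + (1)·(1.4) + (0)·(1.4) + (1)·(-5.6)) / 4 = -7/4 = -1.75
  S[Y,Y] = ((1.6)·(1.6) + (-3.4)·(-3.4) + (1.6)·(1.6) + (0.6)·(0.6) + (-0.4)·(-0.4)) / 4 = 17.2/4 = 4.3
  S[Y,Z] = ((1.6)·(1.4) + (-3.4)·(1.4) + (1.6)·(1.4) + (0.6)·(1.4) + (-0.4)·(-5.6)) / 4 = 2.8/4 = 0.7
  S[Z,Z] = ((1.4)·(1.4) + (1.4)·(1.4) + (1.4)·(1.4) + (1.4)·(1.4) + (-5.6)·(-5.6)) / 4 = 39.2/4 = 9.8

S is symmetric (S[j,i] = S[i,j]). Assembling:

S = [[5.5, 4.5, -1.75],
 [4.5, 4.3, 0.7],
 [-1.75, 0.7, 9.8]]


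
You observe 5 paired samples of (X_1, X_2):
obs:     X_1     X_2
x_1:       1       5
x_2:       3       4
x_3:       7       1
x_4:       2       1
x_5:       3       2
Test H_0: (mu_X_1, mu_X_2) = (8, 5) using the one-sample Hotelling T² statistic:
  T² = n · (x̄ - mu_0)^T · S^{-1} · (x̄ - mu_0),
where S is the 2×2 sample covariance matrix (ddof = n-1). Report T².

Step 1 — sample mean vector:
  mean(X_1) = (1 + 3 + 7 + 2 + 3) / 5 = 16/5 = 3.2
  mean(X_2) = (5 + 4 + 1 + 1 + 2) / 5 = 13/5 = 2.6
  x̄ = (3.2, 2.6),  deviation x̄ - mu_0 = (3.2, 2.6) - (8, 5) = (-4.8, -2.4).

Step 2 — sample covariance matrix, S[i,j] = (1/(n-1)) · Σ_k (x_{k,i} - mean_i) · (x_{k,j} - mean_j), divisor n-1 = 4:
  S[X_1,X_1] = ((-2.2)·(-2.2) + (-0.2)·(-0.2) + (3.8)·(3.8) + (-1.2)·(-1.2) + (-0.2)·(-0.2)) / 4 = 20.8/4 = 5.2
  S[X_1,X_2] = ((-2.2)·(2.4) + (-0.2)·(1.4) + (3.8)·(-1.6) + (-1.2)·(-1.6) + (-0.2)·(-0.6)) / 4 = -9.6/4 = -2.4
  S[X_2,X_2] = ((2.4)·(2.4) + (1.4)·(1.4) + (-1.6)·(-1.6) + (-1.6)·(-1.6) + (-0.6)·(-0.6)) / 4 = 13.2/4 = 3.3
  S = [[5.2, -2.4],
 [-2.4, 3.3]].

Step 3 — invert S. det(S) = 5.2·3.3 - (-2.4)² = 11.4.
  S^{-1} = (1/det) · [[d, -b], [-b, a]] = [[0.2895, 0.2105],
 [0.2105, 0.4561]].

Step 4 — quadratic form (x̄ - mu_0)^T · S^{-1} · (x̄ - mu_0):
  S^{-1} · (x̄ - mu_0) = (-1.8947, -2.1053),
  (x̄ - mu_0)^T · [...] = (-4.8)·(-1.8947) + (-2.4)·(-2.1053) = 14.1474.

Step 5 — scale by n: T² = 5 · 14.1474 = 70.7368.

T² ≈ 70.7368


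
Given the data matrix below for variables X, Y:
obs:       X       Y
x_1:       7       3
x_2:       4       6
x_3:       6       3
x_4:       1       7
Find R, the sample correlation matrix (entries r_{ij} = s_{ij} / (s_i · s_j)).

Step 1 — column means:
  mean(X) = (7 + 4 + 6 + 1) / 4 = 18/4 = 4.5
  mean(Y) = (3 + 6 + 3 + 7) / 4 = 19/4 = 4.75

Step 2 — sample variances and covariances s[i,j] = (1/(n-1)) · Σ_k (x_{k,i} - mean_i) · (x_{k,j} - mean_j), with n-1 = 3:
  s[X,X] = ((2.5)·(2.5) + (-0.5)·(-0.5) + (1.5)·(1.5) + (-3.5)·(-3.5)) / 3 = 21/3 = 7
  s[X,Y] = ((2.5)·(-1.75) + (-0.5)·(1.25) + (1.5)·(-1.75) + (-3.5)·(2.25)) / 3 = -15.5/3 = -5.1667
  s[Y,Y] = ((-1.75)·(-1.75) + (1.25)·(1.25) + (-1.75)·(-1.75) + (2.25)·(2.25)) / 3 = 12.75/3 = 4.25
  Sample standard deviations s_i = √(s[i,i]):
  s(X) = √(7) = 2.6458
  s(Y) = √(4.25) = 2.0616

Step 3 — r_{ij} = s_{ij} / (s_i · s_j):
  r[X,X] = 1 (diagonal).
  r[X,Y] = -5.1667 / (2.6458 · 2.0616) = -5.1667 / 5.4544 = -0.9473
  r[Y,Y] = 1 (diagonal).

R is symmetric with unit diagonal. Assembling:

R = [[1, -0.9473],
 [-0.9473, 1]]


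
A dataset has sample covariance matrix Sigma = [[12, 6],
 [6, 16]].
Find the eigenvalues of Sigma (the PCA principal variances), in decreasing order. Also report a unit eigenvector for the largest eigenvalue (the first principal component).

Step 1 — characteristic polynomial of 2×2 Sigma:
  det(Sigma - λI) = λ² - trace · λ + det = 0.
  trace = 12 + 16 = 28, det = 12·16 - (6)² = 156.
Step 2 — discriminant:
  Δ = trace² - 4·det = 784 - 624 = 160.
Step 3 — eigenvalues:
  λ = (trace ± √Δ)/2 = (28 ± 12.6491)/2,
  λ_1 = 20.3246,  λ_2 = 7.6754.

Step 4 — unit eigenvector for λ_1: solve (Sigma - λ_1 I)v = 0. First row:
  (12 - 20.3246)·v_x + (6)·v_y = 0, i.e. (-8.3246)·v_x + (6)·v_y = 0,
  so v ∝ (b, λ_1 - a) = (6, 8.3246) = u.
  ||u|| = √((6)² + (8.3246)²) = √(105.2982) ≈ 10.2615,
  v_1 = u/||u|| ≈ (0.5847, 0.8112) (||v_1|| = 1).

λ_1 = 20.3246,  λ_2 = 7.6754;  v_1 ≈ (0.5847, 0.8112)


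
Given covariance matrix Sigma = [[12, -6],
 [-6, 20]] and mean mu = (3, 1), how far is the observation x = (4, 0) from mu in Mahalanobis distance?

Step 1 — centre the observation: (x - mu) = (1, -1).

Step 2 — invert Sigma. det(Sigma) = 12·20 - (-6)² = 204.
  Sigma^{-1} = (1/det) · [[d, -b], [-b, a]] = [[0.098, 0.0294],
 [0.0294, 0.0588]].

Step 3 — form the quadratic (x - mu)^T · Sigma^{-1} · (x - mu):
  Sigma^{-1} · (x - mu) = (0.0686, -0.0294).
  (x - mu)^T · [Sigma^{-1} · (x - mu)] = (1)·(0.0686) + (-1)·(-0.0294) = 0.098.

Step 4 — take square root: d = √(0.098) ≈ 0.3131.

d(x, mu) = √(0.098) ≈ 0.3131


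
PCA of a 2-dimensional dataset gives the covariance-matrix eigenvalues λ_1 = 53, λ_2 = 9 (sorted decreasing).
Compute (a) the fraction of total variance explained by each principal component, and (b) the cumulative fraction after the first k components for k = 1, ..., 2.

Step 1 — total variance = trace(Sigma) = Σ λ_i = 53 + 9 = 62.

Step 2 — fraction explained by component i = λ_i / Σ λ:
  PC1: 53/62 = 0.8548
  PC2: 9/62 = 0.1452

Step 3 — cumulative fraction after k components = (λ_1 + ... + λ_k) / Σ λ:
  k = 1: 53/62 = 0.8548
  k = 2: (53 + 9)/62 = 62/62 = 1

Summary (fraction, with percent):

explained: PC1 0.8548 (85.48%), PC2 0.1452 (14.52%);  cumulative: 0.8548, 1


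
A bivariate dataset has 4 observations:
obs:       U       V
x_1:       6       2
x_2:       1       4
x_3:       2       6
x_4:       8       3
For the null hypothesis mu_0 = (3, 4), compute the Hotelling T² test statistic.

Step 1 — sample mean vector:
  mean(U) = (6 + 1 + 2 + 8) / 4 = 17/4 = 4.25
  mean(V) = (2 + 4 + 6 + 3) / 4 = 15/4 = 3.75
  x̄ = (4.25, 3.75),  deviation x̄ - mu_0 = (4.25, 3.75) - (3, 4) = (1.25, -0.25).

Step 2 — sample covariance matrix, S[i,j] = (1/(n-1)) · Σ_k (x_{k,i} - mean_i) · (x_{k,j} - mean_j), divisor n-1 = 3:
  S[U,U] = ((1.75)·(1.75) + (-3.25)·(-3.25) + (-2.25)·(-2.25) + (3.75)·(3.75)) / 3 = 32.75/3 = 10.9167
  S[U,V] = ((1.75)·(-1.75) + (-3.25)·(0.25) + (-2.25)·(2.25) + (3.75)·(-0.75)) / 3 = -11.75/3 = -3.9167
  S[V,V] = ((-1.75)·(-1.75) + (0.25)·(0.25) + (2.25)·(2.25) + (-0.75)·(-0.75)) / 3 = 8.75/3 = 2.9167
  S = [[10.9167, -3.9167],
 [-3.9167, 2.9167]].

Step 3 — invert S. det(S) = 10.9167·2.9167 - (-3.9167)² = 16.5.
  S^{-1} = (1/det) · [[d, -b], [-b, a]] = [[0.1768, 0.2374],
 [0.2374, 0.6616]].

Step 4 — quadratic form (x̄ - mu_0)^T · S^{-1} · (x̄ - mu_0):
  S^{-1} · (x̄ - mu_0) = (0.1616, 0.1313),
  (x̄ - mu_0)^T · [...] = (1.25)·(0.1616) + (-0.25)·(0.1313) = 0.1692.

Step 5 — scale by n: T² = 4 · 0.1692 = 0.6768.

T² ≈ 0.6768


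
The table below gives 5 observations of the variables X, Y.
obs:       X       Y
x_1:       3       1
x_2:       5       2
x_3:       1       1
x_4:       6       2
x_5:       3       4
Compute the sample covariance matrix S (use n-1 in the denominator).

Step 1 — column means:
  mean(X) = (3 + 5 + 1 + 6 + 3) / 5 = 18/5 = 3.6
  mean(Y) = (1 + 2 + 1 + 2 + 4) / 5 = 10/5 = 2

Step 2 — sample covariance S[i,j] = (1/(n-1)) · Σ_k (x_{k,i} - mean_i) · (x_{k,j} - mean_j), with n-1 = 4.
  S[X,X] = ((-0.6)·(-0.6) + (1.4)·(1.4) + (-2.6)·(-2.6) + (2.4)·(2.4) + (-0.6)·(-0.6)) / 4 = 15.2/4 = 3.8
  S[X,Y] = ((-0.6)·(-1) + (1.4)·(0) + (-2.6)·(-1) + (2.4)·(0) + (-0.6)·(2)) / 4 = 2/4 = 0.5
  S[Y,Y] = ((-1)·(-1) + (0)·(0) + (-1)·(-1) + (0)·(0) + (2)·(2)) / 4 = 6/4 = 1.5

S is symmetric (S[j,i] = S[i,j]). Assembling:

S = [[3.8, 0.5],
 [0.5, 1.5]]


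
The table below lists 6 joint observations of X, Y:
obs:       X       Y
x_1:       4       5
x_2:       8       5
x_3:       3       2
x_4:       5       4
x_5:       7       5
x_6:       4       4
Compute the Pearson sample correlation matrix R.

Step 1 — column means:
  mean(X) = (4 + 8 + 3 + 5 + 7 + 4) / 6 = 31/6 = 5.1667
  mean(Y) = (5 + 5 + 2 + 4 + 5 + 4) / 6 = 25/6 = 4.1667

Step 2 — sample variances and covariances s[i,j] = (1/(n-1)) · Σ_k (x_{k,i} - mean_i) · (x_{k,j} - mean_j), with n-1 = 5:
  s[X,X] = ((-1.1667)·(-1.1667) + (2.8333)·(2.8333) + (-2.1667)·(-2.1667) + (-0.1667)·(-0.1667) + (1.8333)·(1.8333) + (-1.1667)·(-1.1667)) / 5 = 18.8333/5 = 3.7667
  s[X,Y] = ((-1.1667)·(0.8333) + (2.8333)·(0.8333) + (-2.1667)·(-2.1667) + (-0.1667)·(-0.1667) + (1.8333)·(0.8333) + (-1.1667)·(-0.1667)) / 5 = 7.8333/5 = 1.5667
  s[Y,Y] = ((0.8333)·(0.8333) + (0.8333)·(0.8333) + (-2.1667)·(-2.1667) + (-0.1667)·(-0.1667) + (0.8333)·(0.8333) + (-0.1667)·(-0.1667)) / 5 = 6.8333/5 = 1.3667
  Sample standard deviations s_i = √(s[i,i]):
  s(X) = √(3.7667) = 1.9408
  s(Y) = √(1.3667) = 1.169

Step 3 — r_{ij} = s_{ij} / (s_i · s_j):
  r[X,X] = 1 (diagonal).
  r[X,Y] = 1.5667 / (1.9408 · 1.169) = 1.5667 / 2.2689 = 0.6905
  r[Y,Y] = 1 (diagonal).

R is symmetric with unit diagonal. Assembling:

R = [[1, 0.6905],
 [0.6905, 1]]


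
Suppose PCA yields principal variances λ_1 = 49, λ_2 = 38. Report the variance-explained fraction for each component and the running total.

Step 1 — total variance = trace(Sigma) = Σ λ_i = 49 + 38 = 87.

Step 2 — fraction explained by component i = λ_i / Σ λ:
  PC1: 49/87 = 0.5632
  PC2: 38/87 = 0.4368

Step 3 — cumulative fraction after k components = (λ_1 + ... + λ_k) / Σ λ:
  k = 1: 49/87 = 0.5632
  k = 2: (49 + 38)/87 = 87/87 = 1

Summary (fraction, with percent):

explained: PC1 0.5632 (56.32%), PC2 0.4368 (43.68%);  cumulative: 0.5632, 1


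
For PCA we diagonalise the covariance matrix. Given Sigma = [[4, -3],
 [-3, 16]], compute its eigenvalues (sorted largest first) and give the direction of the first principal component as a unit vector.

Step 1 — characteristic polynomial of 2×2 Sigma:
  det(Sigma - λI) = λ² - trace · λ + det = 0.
  trace = 4 + 16 = 20, det = 4·16 - (-3)² = 55.
Step 2 — discriminant:
  Δ = trace² - 4·det = 400 - 220 = 180.
Step 3 — eigenvalues:
  λ = (trace ± √Δ)/2 = (20 ± 13.4164)/2,
  λ_1 = 16.7082,  λ_2 = 3.2918.

Step 4 — unit eigenvector for λ_1: solve (Sigma - λ_1 I)v = 0. First row:
  (4 - 16.7082)·v_x + (-3)·v_y = 0, i.e. (-12.7082)·v_x + (-3)·v_y = 0,
  so v ∝ (b, λ_1 - a) = (-3, 12.7082); multiply by -1 so the first entry is positive: u = (3, -12.7082).
  ||u|| = √((3)² + (-12.7082)²) = √(170.4984) ≈ 13.0575,
  v_1 = u/||u|| ≈ (0.2298, -0.9732) (||v_1|| = 1).

λ_1 = 16.7082,  λ_2 = 3.2918;  v_1 ≈ (0.2298, -0.9732)


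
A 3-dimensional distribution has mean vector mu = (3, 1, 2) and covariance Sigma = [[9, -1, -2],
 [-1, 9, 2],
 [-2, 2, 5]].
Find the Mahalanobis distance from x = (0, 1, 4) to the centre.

Step 1 — centre the observation: (x - mu) = (-3, 0, 2).

Step 2 — invert Sigma (cofactor / det for 3×3, or solve directly):
  Sigma^{-1} = [[0.122, 0.003, 0.0476],
 [0.003, 0.122, -0.0476],
 [0.0476, -0.0476, 0.2381]].

Step 3 — form the quadratic (x - mu)^T · Sigma^{-1} · (x - mu):
  Sigma^{-1} · (x - mu) = (-0.2708, -0.1042, 0.3333).
  (x - mu)^T · [Sigma^{-1} · (x - mu)] = (-3)·(-0.2708) + (0)·(-0.1042) + (2)·(0.3333) = 1.4792.

Step 4 — take square root: d = √(1.4792) ≈ 1.2162.

d(x, mu) = √(1.4792) ≈ 1.2162


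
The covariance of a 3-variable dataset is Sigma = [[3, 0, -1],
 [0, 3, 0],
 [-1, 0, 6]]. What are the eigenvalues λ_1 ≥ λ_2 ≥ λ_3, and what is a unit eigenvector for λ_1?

Step 1 — characteristic polynomial p(λ) = det(λI - Sigma) = λ³ - tr·λ² + c_1·λ - det, where tr = trace, c_1 = sum of the principal 2×2 minors, det = det(Sigma):
  tr = 3 + 3 + 6 = 12,
  c_1 = (3·3 - (0)²) + (3·6 - (-1)²) + (3·6 - (0)²) = 9 + 17 + 18 = 44,
  det = 3·(3·6 - (0)²) - (0)·((0)·6 - (0)·(-1)) + (-1)·((0)·(0) - 3·(-1)) = 3·(18) - (0)·(0) + (-1)·(3) = 51.
  So p(λ) = λ³ - 12λ² + 44λ - 51.
Step 2 — look for an integer root (rational root theorem: any rational root is an integer divisor of 51). Testing λ = 3:
  p(3) = 27 - 108 + 132 - 51 = 0  ✓
  Dividing out (λ - 3): p(λ) = (λ - 3)(λ² - 9λ + 17).
Step 3 — remaining eigenvalues from the quadratic λ² - 9λ + 17 = 0:
  Δ = 9² - 4·17 = 81 - 68 = 13,  λ = (9 ± √13)/2 = (9 ± 3.6056)/2 ≈ 6.3028 or 2.6972.
  Sorted: λ_1 = 6.3028,  λ_2 = 3,  λ_3 = 2.6972  (check: sum = 12 = tr ✓).

Step 4 — unit eigenvector for λ_1 ≈ 6.3028: v spans the null space of (Sigma - λ_1 I), whose rows are
  r_1 = (-3.3028, 0, -1),  r_2 = (0, -3.3028, 0),  r_3 = (-1, 0, -0.3028).
  v is orthogonal to every row, so take v ∝ r_1 × r_2 = ((0)·(0) - (-1)·(-3.3028), (-1)·(0) - (-3.3028)·(0), (-3.3028)·(-3.3028) - (0)·(0)) ≈ (-3.3028, 0, 10.9083).
  Rescale (multiply by -1 so the first nonzero entry is positive): u = (3.3028, 0, -10.9083).
  ||u|| = √((3.3028)² + (0)² + (-10.9083)²) = √(129.8999) ≈ 11.3974,  v_1 = u/||u|| ≈ (0.2898, 0, -0.9571) (||v_1|| = 1).

λ_1 = 6.3028,  λ_2 = 3,  λ_3 = 2.6972;  v_1 ≈ (0.2898, 0, -0.9571)


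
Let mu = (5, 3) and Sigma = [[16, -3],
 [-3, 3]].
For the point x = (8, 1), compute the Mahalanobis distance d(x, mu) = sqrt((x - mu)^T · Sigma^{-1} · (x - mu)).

Step 1 — centre the observation: (x - mu) = (3, -2).

Step 2 — invert Sigma. det(Sigma) = 16·3 - (-3)² = 39.
  Sigma^{-1} = (1/det) · [[d, -b], [-b, a]] = [[0.0769, 0.0769],
 [0.0769, 0.4103]].

Step 3 — form the quadratic (x - mu)^T · Sigma^{-1} · (x - mu):
  Sigma^{-1} · (x - mu) = (0.0769, -0.5897).
  (x - mu)^T · [Sigma^{-1} · (x - mu)] = (3)·(0.0769) + (-2)·(-0.5897) = 1.4103.

Step 4 — take square root: d = √(1.4103) ≈ 1.1875.

d(x, mu) = √(1.4103) ≈ 1.1875


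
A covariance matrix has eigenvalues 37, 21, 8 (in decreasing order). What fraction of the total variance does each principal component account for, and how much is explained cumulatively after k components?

Step 1 — total variance = trace(Sigma) = Σ λ_i = 37 + 21 + 8 = 66.

Step 2 — fraction explained by component i = λ_i / Σ λ:
  PC1: 37/66 = 0.5606
  PC2: 21/66 = 0.3182
  PC3: 8/66 = 0.1212

Step 3 — cumulative fraction after k components = (λ_1 + ... + λ_k) / Σ λ:
  k = 1: 37/66 = 0.5606
  k = 2: (37 + 21)/66 = 58/66 = 0.8788
  k = 3: (37 + 21 + 8)/66 = 66/66 = 1

Summary (fraction, with percent):

explained: PC1 0.5606 (56.06%), PC2 0.3182 (31.82%), PC3 0.1212 (12.12%);  cumulative: 0.5606, 0.8788, 1


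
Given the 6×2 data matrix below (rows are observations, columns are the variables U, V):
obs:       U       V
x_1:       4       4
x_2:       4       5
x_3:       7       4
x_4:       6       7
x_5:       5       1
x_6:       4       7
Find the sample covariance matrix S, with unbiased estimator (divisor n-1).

Step 1 — column means:
  mean(U) = (4 + 4 + 7 + 6 + 5 + 4) / 6 = 30/6 = 5
  mean(V) = (4 + 5 + 4 + 7 + 1 + 7) / 6 = 28/6 = 4.6667

Step 2 — sample covariance S[i,j] = (1/(n-1)) · Σ_k (x_{k,i} - mean_i) · (x_{k,j} - mean_j), with n-1 = 5.
  S[U,U] = ((-1)·(-1) + (-1)·(-1) + (2)·(2) + (1)·(1) + (0)·(0) + (-1)·(-1)) / 5 = 8/5 = 1.6
  S[U,V] = ((-1)·(-0.6667) + (-1)·(0.3333) + (2)·(-0.6667) + (1)·(2.3333) + (0)·(-3.6667) + (-1)·(2.3333)) / 5 = -1/5 = -0.2
  S[V,V] = ((-0.6667)·(-0.6667) + (0.3333)·(0.3333) + (-0.6667)·(-0.6667) + (2.3333)·(2.3333) + (-3.6667)·(-3.6667) + (2.3333)·(2.3333)) / 5 = 25.3333/5 = 5.0667

S is symmetric (S[j,i] = S[i,j]). Assembling:

S = [[1.6, -0.2],
 [-0.2, 5.0667]]


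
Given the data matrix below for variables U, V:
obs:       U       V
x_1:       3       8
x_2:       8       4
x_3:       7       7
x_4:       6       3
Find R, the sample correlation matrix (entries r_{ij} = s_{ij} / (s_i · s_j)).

Step 1 — column means:
  mean(U) = (3 + 8 + 7 + 6) / 4 = 24/4 = 6
  mean(V) = (8 + 4 + 7 + 3) / 4 = 22/4 = 5.5

Step 2 — sample variances and covariances s[i,j] = (1/(n-1)) · Σ_k (x_{k,i} - mean_i) · (x_{k,j} - mean_j), with n-1 = 3:
  s[U,U] = ((-3)·(-3) + (2)·(2) + (1)·(1) + (0)·(0)) / 3 = 14/3 = 4.6667
  s[U,V] = ((-3)·(2.5) + (2)·(-1.5) + (1)·(1.5) + (0)·(-2.5)) / 3 = -9/3 = -3
  s[V,V] = ((2.5)·(2.5) + (-1.5)·(-1.5) + (1.5)·(1.5) + (-2.5)·(-2.5)) / 3 = 17/3 = 5.6667
  Sample standard deviations s_i = √(s[i,i]):
  s(U) = √(4.6667) = 2.1602
  s(V) = √(5.6667) = 2.3805

Step 3 — r_{ij} = s_{ij} / (s_i · s_j):
  r[U,U] = 1 (diagonal).
  r[U,V] = -3 / (2.1602 · 2.3805) = -3 / 5.1424 = -0.5834
  r[V,V] = 1 (diagonal).

R is symmetric with unit diagonal. Assembling:

R = [[1, -0.5834],
 [-0.5834, 1]]


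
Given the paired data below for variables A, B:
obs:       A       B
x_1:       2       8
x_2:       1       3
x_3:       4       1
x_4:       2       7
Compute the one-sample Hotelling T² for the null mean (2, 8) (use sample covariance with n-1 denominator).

Step 1 — sample mean vector:
  mean(A) = (2 + 1 + 4 + 2) / 4 = 9/4 = 2.25
  mean(B) = (8 + 3 + 1 + 7) / 4 = 19/4 = 4.75
  x̄ = (2.25, 4.75),  deviation x̄ - mu_0 = (2.25, 4.75) - (2, 8) = (0.25, -3.25).

Step 2 — sample covariance matrix, S[i,j] = (1/(n-1)) · Σ_k (x_{k,i} - mean_i) · (x_{k,j} - mean_j), divisor n-1 = 3:
  S[A,A] = ((-0.25)·(-0.25) + (-1.25)·(-1.25) + (1.75)·(1.75) + (-0.25)·(-0.25)) / 3 = 4.75/3 = 1.5833
  S[A,B] = ((-0.25)·(3.25) + (-1.25)·(-1.75) + (1.75)·(-3.75) + (-0.25)·(2.25)) / 3 = -5.75/3 = -1.9167
  S[B,B] = ((3.25)·(3.25) + (-1.75)·(-1.75) + (-3.75)·(-3.75) + (2.25)·(2.25)) / 3 = 32.75/3 = 10.9167
  S = [[1.5833, -1.9167],
 [-1.9167, 10.9167]].

Step 3 — invert S. det(S) = 1.5833·10.9167 - (-1.9167)² = 13.6111.
  S^{-1} = (1/det) · [[d, -b], [-b, a]] = [[0.802, 0.1408],
 [0.1408, 0.1163]].

Step 4 — quadratic form (x̄ - mu_0)^T · S^{-1} · (x̄ - mu_0):
  S^{-1} · (x̄ - mu_0) = (-0.2571, -0.3429),
  (x̄ - mu_0)^T · [...] = (0.25)·(-0.2571) + (-3.25)·(-0.3429) = 1.05.

Step 5 — scale by n: T² = 4 · 1.05 = 4.2.

T² ≈ 4.2


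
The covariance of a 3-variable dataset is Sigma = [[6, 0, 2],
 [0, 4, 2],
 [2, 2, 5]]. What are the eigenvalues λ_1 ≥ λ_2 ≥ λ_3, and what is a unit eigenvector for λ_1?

Step 1 — characteristic polynomial p(λ) = det(λI - Sigma) = λ³ - tr·λ² + c_1·λ - det, where tr = trace, c_1 = sum of the principal 2×2 minors, det = det(Sigma):
  tr = 6 + 4 + 5 = 15,
  c_1 = (6·4 - (0)²) + (6·5 - (2)²) + (4·5 - (2)²) = 24 + 26 + 16 = 66,
  det = 6·(4·5 - (2)²) - (0)·((0)·5 - (2)·(2)) + (2)·((0)·(2) - 4·(2)) = 6·(16) - (0)·(-4) + (2)·(-8) = 80.
  So p(λ) = λ³ - 15λ² + 66λ - 80.
Step 2 — look for an integer root (rational root theorem: any rational root is an integer divisor of 80). Testing λ = 2:
  p(2) = 8 - 60 + 132 - 80 = 0  ✓
  Dividing out (λ - 2): p(λ) = (λ - 2)(λ² - 13λ + 40).
Step 3 — remaining eigenvalues from the quadratic λ² - 13λ + 40 = 0:
  Δ = 13² - 4·40 = 169 - 160 = 9,  λ = (13 ± √9)/2 = (13 ± 3)/2 = 8 or 5.
  Sorted: λ_1 = 8,  λ_2 = 5,  λ_3 = 2  (check: sum = 15 = tr ✓).

Step 4 — unit eigenvector for λ_1 = 8: v spans the null space of (Sigma - λ_1 I), whose rows are
  r_1 = (-2, 0, 2),  r_2 = (0, -4, 2),  r_3 = (2, 2, -3).
  v is orthogonal to every row, so take v ∝ r_1 × r_2 = ((0)·(2) - (2)·(-4), (2)·(0) - (-2)·(2), (-2)·(-4) - (0)·(0)) = (8, 4, 8).
  Rescale (divide by 4): u = (2, 1, 2).
  ||u|| = √((2)² + (1)² + (2)²) = √(9) = 3,  v_1 = u/||u|| ≈ (0.6667, 0.3333, 0.6667) (||v_1|| = 1).

λ_1 = 8,  λ_2 = 5,  λ_3 = 2;  v_1 ≈ (0.6667, 0.3333, 0.6667)


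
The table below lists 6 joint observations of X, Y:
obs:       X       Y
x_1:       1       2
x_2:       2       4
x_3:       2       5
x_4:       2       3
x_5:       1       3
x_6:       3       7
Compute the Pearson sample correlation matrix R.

Step 1 — column means:
  mean(X) = (1 + 2 + 2 + 2 + 1 + 3) / 6 = 11/6 = 1.8333
  mean(Y) = (2 + 4 + 5 + 3 + 3 + 7) / 6 = 24/6 = 4

Step 2 — sample variances and covariances s[i,j] = (1/(n-1)) · Σ_k (x_{k,i} - mean_i) · (x_{k,j} - mean_j), with n-1 = 5:
  s[X,X] = ((-0.8333)·(-0.8333) + (0.1667)·(0.1667) + (0.1667)·(0.1667) + (0.1667)·(0.1667) + (-0.8333)·(-0.8333) + (1.1667)·(1.1667)) / 5 = 2.8333/5 = 0.5667
  s[X,Y] = ((-0.8333)·(-2) + (0.1667)·(0) + (0.1667)·(1) + (0.1667)·(-1) + (-0.8333)·(-1) + (1.1667)·(3)) / 5 = 6/5 = 1.2
  s[Y,Y] = ((-2)·(-2) + (0)·(0) + (1)·(1) + (-1)·(-1) + (-1)·(-1) + (3)·(3)) / 5 = 16/5 = 3.2
  Sample standard deviations s_i = √(s[i,i]):
  s(X) = √(0.5667) = 0.7528
  s(Y) = √(3.2) = 1.7889

Step 3 — r_{ij} = s_{ij} / (s_i · s_j):
  r[X,X] = 1 (diagonal).
  r[X,Y] = 1.2 / (0.7528 · 1.7889) = 1.2 / 1.3466 = 0.8911
  r[Y,Y] = 1 (diagonal).

R is symmetric with unit diagonal. Assembling:

R = [[1, 0.8911],
 [0.8911, 1]]


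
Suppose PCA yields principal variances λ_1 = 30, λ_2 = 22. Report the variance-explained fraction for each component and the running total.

Step 1 — total variance = trace(Sigma) = Σ λ_i = 30 + 22 = 52.

Step 2 — fraction explained by component i = λ_i / Σ λ:
  PC1: 30/52 = 0.5769
  PC2: 22/52 = 0.4231

Step 3 — cumulative fraction after k components = (λ_1 + ... + λ_k) / Σ λ:
  k = 1: 30/52 = 0.5769
  k = 2: (30 + 22)/52 = 52/52 = 1

Summary (fraction, with percent):

explained: PC1 0.5769 (57.69%), PC2 0.4231 (42.31%);  cumulative: 0.5769, 1


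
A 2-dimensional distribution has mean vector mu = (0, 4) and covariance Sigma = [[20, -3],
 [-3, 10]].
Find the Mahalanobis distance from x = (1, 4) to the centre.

Step 1 — centre the observation: (x - mu) = (1, 0).

Step 2 — invert Sigma. det(Sigma) = 20·10 - (-3)² = 191.
  Sigma^{-1} = (1/det) · [[d, -b], [-b, a]] = [[0.0524, 0.0157],
 [0.0157, 0.1047]].

Step 3 — form the quadratic (x - mu)^T · Sigma^{-1} · (x - mu):
  Sigma^{-1} · (x - mu) = (0.0524, 0.0157).
  (x - mu)^T · [Sigma^{-1} · (x - mu)] = (1)·(0.0524) + (0)·(0.0157) = 0.0524.

Step 4 — take square root: d = √(0.0524) ≈ 0.2288.

d(x, mu) = √(0.0524) ≈ 0.2288


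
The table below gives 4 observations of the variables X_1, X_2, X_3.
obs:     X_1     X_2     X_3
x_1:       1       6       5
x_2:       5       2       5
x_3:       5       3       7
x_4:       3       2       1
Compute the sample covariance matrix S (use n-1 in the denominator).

Step 1 — column means:
  mean(X_1) = (1 + 5 + 5 + 3) / 4 = 14/4 = 3.5
  mean(X_2) = (6 + 2 + 3 + 2) / 4 = 13/4 = 3.25
  mean(X_3) = (5 + 5 + 7 + 1) / 4 = 18/4 = 4.5

Step 2 — sample covariance S[i,j] = (1/(n-1)) · Σ_k (x_{k,i} - mean_i) · (x_{k,j} - mean_j), with n-1 = 3.
  S[X_1,X_1] = ((-2.5)·(-2.5) + (1.5)·(1.5) + (1.5)·(1.5) + (-0.5)·(-0.5)) / 3 = 11/3 = 3.6667
  S[X_1,X_2] = ((-2.5)·(2.75) + (1.5)·(-1.25) + (1.5)·(-0.25) + (-0.5)·(-1.25)) / 3 = -8.5/3 = -2.8333
  S[X_1,X_3] = ((-2.5)·(0.5) + (1.5)·(0.5) + (1.5)·(2.5) + (-0.5)·(-3.5)) / 3 = 5/3 = 1.6667
  S[X_2,X_2] = ((2.75)·(2.75) + (-1.25)·(-1.25) + (-0.25)·(-0.25) + (-1.25)·(-1.25)) / 3 = 10.75/3 = 3.5833
  S[X_2,X_3] = ((2.75)·(0.5) + (-1.25)·(0.5) + (-0.25)·(2.5) + (-1.25)·(-3.5)) / 3 = 4.5/3 = 1.5
  S[X_3,X_3] = ((0.5)·(0.5) + (0.5)·(0.5) + (2.5)·(2.5) + (-3.5)·(-3.5)) / 3 = 19/3 = 6.3333

S is symmetric (S[j,i] = S[i,j]). Assembling:

S = [[3.6667, -2.8333, 1.6667],
 [-2.8333, 3.5833, 1.5],
 [1.6667, 1.5, 6.3333]]


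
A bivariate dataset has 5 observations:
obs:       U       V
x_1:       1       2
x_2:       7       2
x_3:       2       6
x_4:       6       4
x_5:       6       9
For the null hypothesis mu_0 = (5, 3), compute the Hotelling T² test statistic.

Step 1 — sample mean vector:
  mean(U) = (1 + 7 + 2 + 6 + 6) / 5 = 22/5 = 4.4
  mean(V) = (2 + 2 + 6 + 4 + 9) / 5 = 23/5 = 4.6
  x̄ = (4.4, 4.6),  deviation x̄ - mu_0 = (4.4, 4.6) - (5, 3) = (-0.6, 1.6).

Step 2 — sample covariance matrix, S[i,j] = (1/(n-1)) · Σ_k (x_{k,i} - mean_i) · (x_{k,j} - mean_j), divisor n-1 = 4:
  S[U,U] = ((-3.4)·(-3.4) + (2.6)·(2.6) + (-2.4)·(-2.4) + (1.6)·(1.6) + (1.6)·(1.6)) / 4 = 29.2/4 = 7.3
  S[U,V] = ((-3.4)·(-2.6) + (2.6)·(-2.6) + (-2.4)·(1.4) + (1.6)·(-0.6) + (1.6)·(4.4)) / 4 = 4.8/4 = 1.2
  S[V,V] = ((-2.6)·(-2.6) + (-2.6)·(-2.6) + (1.4)·(1.4) + (-0.6)·(-0.6) + (4.4)·(4.4)) / 4 = 35.2/4 = 8.8
  S = [[7.3, 1.2],
 [1.2, 8.8]].

Step 3 — invert S. det(S) = 7.3·8.8 - (1.2)² = 62.8.
  S^{-1} = (1/det) · [[d, -b], [-b, a]] = [[0.1401, -0.0191],
 [-0.0191, 0.1162]].

Step 4 — quadratic form (x̄ - mu_0)^T · S^{-1} · (x̄ - mu_0):
  S^{-1} · (x̄ - mu_0) = (-0.1146, 0.1975),
  (x̄ - mu_0)^T · [...] = (-0.6)·(-0.1146) + (1.6)·(0.1975) = 0.3847.

Step 5 — scale by n: T² = 5 · 0.3847 = 1.9236.

T² ≈ 1.9236


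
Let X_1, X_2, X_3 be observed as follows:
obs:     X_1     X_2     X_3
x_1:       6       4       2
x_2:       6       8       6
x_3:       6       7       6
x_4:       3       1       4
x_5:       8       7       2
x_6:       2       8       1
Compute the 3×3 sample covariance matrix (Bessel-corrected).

Step 1 — column means:
  mean(X_1) = (6 + 6 + 6 + 3 + 8 + 2) / 6 = 31/6 = 5.1667
  mean(X_2) = (4 + 8 + 7 + 1 + 7 + 8) / 6 = 35/6 = 5.8333
  mean(X_3) = (2 + 6 + 6 + 4 + 2 + 1) / 6 = 21/6 = 3.5

Step 2 — sample covariance S[i,j] = (1/(n-1)) · Σ_k (x_{k,i} - mean_i) · (x_{k,j} - mean_j), with n-1 = 5.
  S[X_1,X_1] = ((0.8333)·(0.8333) + (0.8333)·(0.8333) + (0.8333)·(0.8333) + (-2.1667)·(-2.1667) + (2.8333)·(2.8333) + (-3.1667)·(-3.1667)) / 5 = 24.8333/5 = 4.9667
  S[X_1,X_2] = ((0.8333)·(-1.8333) + (0.8333)·(2.1667) + (0.8333)·(1.1667) + (-2.1667)·(-4.8333) + (2.8333)·(1.1667) + (-3.1667)·(2.1667)) / 5 = 8.1667/5 = 1.6333
  S[X_1,X_3] = ((0.8333)·(-1.5) + (0.8333)·(2.5) + (0.8333)·(2.5) + (-2.1667)·(0.5) + (2.8333)·(-1.5) + (-3.1667)·(-2.5)) / 5 = 5.5/5 = 1.1
  S[X_2,X_2] = ((-1.8333)·(-1.8333) + (2.1667)·(2.1667) + (1.1667)·(1.1667) + (-4.8333)·(-4.8333) + (1.1667)·(1.1667) + (2.1667)·(2.1667)) / 5 = 38.8333/5 = 7.7667
  S[X_2,X_3] = ((-1.8333)·(-1.5) + (2.1667)·(2.5) + (1.1667)·(2.5) + (-4.8333)·(0.5) + (1.1667)·(-1.5) + (2.1667)·(-2.5)) / 5 = 1.5/5 = 0.3
  S[X_3,X_3] = ((-1.5)·(-1.5) + (2.5)·(2.5) + (2.5)·(2.5) + (0.5)·(0.5) + (-1.5)·(-1.5) + (-2.5)·(-2.5)) / 5 = 23.5/5 = 4.7

S is symmetric (S[j,i] = S[i,j]). Assembling:

S = [[4.9667, 1.6333, 1.1],
 [1.6333, 7.7667, 0.3],
 [1.1, 0.3, 4.7]]


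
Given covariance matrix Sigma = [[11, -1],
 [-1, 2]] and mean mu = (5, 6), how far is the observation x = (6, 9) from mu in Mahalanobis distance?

Step 1 — centre the observation: (x - mu) = (1, 3).

Step 2 — invert Sigma. det(Sigma) = 11·2 - (-1)² = 21.
  Sigma^{-1} = (1/det) · [[d, -b], [-b, a]] = [[0.0952, 0.0476],
 [0.0476, 0.5238]].

Step 3 — form the quadratic (x - mu)^T · Sigma^{-1} · (x - mu):
  Sigma^{-1} · (x - mu) = (0.2381, 1.619).
  (x - mu)^T · [Sigma^{-1} · (x - mu)] = (1)·(0.2381) + (3)·(1.619) = 5.0952.

Step 4 — take square root: d = √(5.0952) ≈ 2.2573.

d(x, mu) = √(5.0952) ≈ 2.2573


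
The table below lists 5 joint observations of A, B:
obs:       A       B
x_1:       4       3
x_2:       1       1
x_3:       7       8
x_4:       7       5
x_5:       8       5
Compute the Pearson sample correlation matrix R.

Step 1 — column means:
  mean(A) = (4 + 1 + 7 + 7 + 8) / 5 = 27/5 = 5.4
  mean(B) = (3 + 1 + 8 + 5 + 5) / 5 = 22/5 = 4.4

Step 2 — sample variances and covariances s[i,j] = (1/(n-1)) · Σ_k (x_{k,i} - mean_i) · (x_{k,j} - mean_j), with n-1 = 4:
  s[A,A] = ((-1.4)·(-1.4) + (-4.4)·(-4.4) + (1.6)·(1.6) + (1.6)·(1.6) + (2.6)·(2.6)) / 4 = 33.2/4 = 8.3
  s[A,B] = ((-1.4)·(-1.4) + (-4.4)·(-3.4) + (1.6)·(3.6) + (1.6)·(0.6) + (2.6)·(0.6)) / 4 = 25.2/4 = 6.3
  s[B,B] = ((-1.4)·(-1.4) + (-3.4)·(-3.4) + (3.6)·(3.6) + (0.6)·(0.6) + (0.6)·(0.6)) / 4 = 27.2/4 = 6.8
  Sample standard deviations s_i = √(s[i,i]):
  s(A) = √(8.3) = 2.881
  s(B) = √(6.8) = 2.6077

Step 3 — r_{ij} = s_{ij} / (s_i · s_j):
  r[A,A] = 1 (diagonal).
  r[A,B] = 6.3 / (2.881 · 2.6077) = 6.3 / 7.5127 = 0.8386
  r[B,B] = 1 (diagonal).

R is symmetric with unit diagonal. Assembling:

R = [[1, 0.8386],
 [0.8386, 1]]


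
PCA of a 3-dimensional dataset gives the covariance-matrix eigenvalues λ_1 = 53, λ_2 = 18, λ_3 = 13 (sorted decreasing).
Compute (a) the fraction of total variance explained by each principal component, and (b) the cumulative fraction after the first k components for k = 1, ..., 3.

Step 1 — total variance = trace(Sigma) = Σ λ_i = 53 + 18 + 13 = 84.

Step 2 — fraction explained by component i = λ_i / Σ λ:
  PC1: 53/84 = 0.631
  PC2: 18/84 = 0.2143
  PC3: 13/84 = 0.1548

Step 3 — cumulative fraction after k components = (λ_1 + ... + λ_k) / Σ λ:
  k = 1: 53/84 = 0.631
  k = 2: (53 + 18)/84 = 71/84 = 0.8452
  k = 3: (53 + 18 + 13)/84 = 84/84 = 1

Summary (fraction, with percent):

explained: PC1 0.631 (63.1%), PC2 0.2143 (21.43%), PC3 0.1548 (15.48%);  cumulative: 0.631, 0.8452, 1


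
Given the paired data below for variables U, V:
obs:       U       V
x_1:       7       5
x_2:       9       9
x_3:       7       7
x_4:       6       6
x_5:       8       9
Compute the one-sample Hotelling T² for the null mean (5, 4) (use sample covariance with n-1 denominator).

Step 1 — sample mean vector:
  mean(U) = (7 + 9 + 7 + 6 + 8) / 5 = 37/5 = 7.4
  mean(V) = (5 + 9 + 7 + 6 + 9) / 5 = 36/5 = 7.2
  x̄ = (7.4, 7.2),  deviation x̄ - mu_0 = (7.4, 7.2) - (5, 4) = (2.4, 3.2).

Step 2 — sample covariance matrix, S[i,j] = (1/(n-1)) · Σ_k (x_{k,i} - mean_i) · (x_{k,j} - mean_j), divisor n-1 = 4:
  S[U,U] = ((-0.4)·(-0.4) + (1.6)·(1.6) + (-0.4)·(-0.4) + (-1.4)·(-1.4) + (0.6)·(0.6)) / 4 = 5.2/4 = 1.3
  S[U,V] = ((-0.4)·(-2.2) + (1.6)·(1.8) + (-0.4)·(-0.2) + (-1.4)·(-1.2) + (0.6)·(1.8)) / 4 = 6.6/4 = 1.65
  S[V,V] = ((-2.2)·(-2.2) + (1.8)·(1.8) + (-0.2)·(-0.2) + (-1.2)·(-1.2) + (1.8)·(1.8)) / 4 = 12.8/4 = 3.2
  S = [[1.3, 1.65],
 [1.65, 3.2]].

Step 3 — invert S. det(S) = 1.3·3.2 - (1.65)² = 1.4375.
  S^{-1} = (1/det) · [[d, -b], [-b, a]] = [[2.2261, -1.1478],
 [-1.1478, 0.9043]].

Step 4 — quadratic form (x̄ - mu_0)^T · S^{-1} · (x̄ - mu_0):
  S^{-1} · (x̄ - mu_0) = (1.6696, 0.1391),
  (x̄ - mu_0)^T · [...] = (2.4)·(1.6696) + (3.2)·(0.1391) = 4.4522.

Step 5 — scale by n: T² = 5 · 4.4522 = 22.2609.

T² ≈ 22.2609


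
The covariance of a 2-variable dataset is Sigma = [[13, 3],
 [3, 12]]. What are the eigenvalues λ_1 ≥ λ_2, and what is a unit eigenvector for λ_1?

Step 1 — characteristic polynomial of 2×2 Sigma:
  det(Sigma - λI) = λ² - trace · λ + det = 0.
  trace = 13 + 12 = 25, det = 13·12 - (3)² = 147.
Step 2 — discriminant:
  Δ = trace² - 4·det = 625 - 588 = 37.
Step 3 — eigenvalues:
  λ = (trace ± √Δ)/2 = (25 ± 6.0828)/2,
  λ_1 = 15.5414,  λ_2 = 9.4586.

Step 4 — unit eigenvector for λ_1: solve (Sigma - λ_1 I)v = 0. First row:
  (13 - 15.5414)·v_x + (3)·v_y = 0, i.e. (-2.5414)·v_x + (3)·v_y = 0,
  so v ∝ (b, λ_1 - a) = (3, 2.5414) = u.
  ||u|| = √((3)² + (2.5414)²) = √(15.4586) ≈ 3.9317,
  v_1 = u/||u|| ≈ (0.763, 0.6464) (||v_1|| = 1).

λ_1 = 15.5414,  λ_2 = 9.4586;  v_1 ≈ (0.763, 0.6464)


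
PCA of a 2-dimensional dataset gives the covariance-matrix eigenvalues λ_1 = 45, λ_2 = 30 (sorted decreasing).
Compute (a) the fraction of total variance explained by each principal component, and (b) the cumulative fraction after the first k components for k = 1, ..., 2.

Step 1 — total variance = trace(Sigma) = Σ λ_i = 45 + 30 = 75.

Step 2 — fraction explained by component i = λ_i / Σ λ:
  PC1: 45/75 = 0.6
  PC2: 30/75 = 0.4

Step 3 — cumulative fraction after k components = (λ_1 + ... + λ_k) / Σ λ:
  k = 1: 45/75 = 0.6
  k = 2: (45 + 30)/75 = 75/75 = 1

Summary (fraction, with percent):

explained: PC1 0.6 (60%), PC2 0.4 (40%);  cumulative: 0.6, 1


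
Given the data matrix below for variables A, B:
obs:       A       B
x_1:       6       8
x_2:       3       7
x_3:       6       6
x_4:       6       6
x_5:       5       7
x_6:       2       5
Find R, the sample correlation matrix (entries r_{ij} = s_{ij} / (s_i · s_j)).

Step 1 — column means:
  mean(A) = (6 + 3 + 6 + 6 + 5 + 2) / 6 = 28/6 = 4.6667
  mean(B) = (8 + 7 + 6 + 6 + 7 + 5) / 6 = 39/6 = 6.5

Step 2 — sample variances and covariances s[i,j] = (1/(n-1)) · Σ_k (x_{k,i} - mean_i) · (x_{k,j} - mean_j), with n-1 = 5:
  s[A,A] = ((1.3333)·(1.3333) + (-1.6667)·(-1.6667) + (1.3333)·(1.3333) + (1.3333)·(1.3333) + (0.3333)·(0.3333) + (-2.6667)·(-2.6667)) / 5 = 15.3333/5 = 3.0667
  s[A,B] = ((1.3333)·(1.5) + (-1.6667)·(0.5) + (1.3333)·(-0.5) + (1.3333)·(-0.5) + (0.3333)·(0.5) + (-2.6667)·(-1.5)) / 5 = 4/5 = 0.8
  s[B,B] = ((1.5)·(1.5) + (0.5)·(0.5) + (-0.5)·(-0.5) + (-0.5)·(-0.5) + (0.5)·(0.5) + (-1.5)·(-1.5)) / 5 = 5.5/5 = 1.1
  Sample standard deviations s_i = √(s[i,i]):
  s(A) = √(3.0667) = 1.7512
  s(B) = √(1.1) = 1.0488

Step 3 — r_{ij} = s_{ij} / (s_i · s_j):
  r[A,A] = 1 (diagonal).
  r[A,B] = 0.8 / (1.7512 · 1.0488) = 0.8 / 1.8367 = 0.4356
  r[B,B] = 1 (diagonal).

R is symmetric with unit diagonal. Assembling:

R = [[1, 0.4356],
 [0.4356, 1]]


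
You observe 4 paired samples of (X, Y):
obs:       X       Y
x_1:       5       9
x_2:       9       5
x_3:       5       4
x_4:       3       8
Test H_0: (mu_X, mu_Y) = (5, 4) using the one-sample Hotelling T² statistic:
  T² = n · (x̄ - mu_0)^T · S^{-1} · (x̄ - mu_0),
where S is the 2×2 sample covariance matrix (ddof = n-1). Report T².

Step 1 — sample mean vector:
  mean(X) = (5 + 9 + 5 + 3) / 4 = 22/4 = 5.5
  mean(Y) = (9 + 5 + 4 + 8) / 4 = 26/4 = 6.5
  x̄ = (5.5, 6.5),  deviation x̄ - mu_0 = (5.5, 6.5) - (5, 4) = (0.5, 2.5).

Step 2 — sample covariance matrix, S[i,j] = (1/(n-1)) · Σ_k (x_{k,i} - mean_i) · (x_{k,j} - mean_j), divisor n-1 = 3:
  S[X,X] = ((-0.5)·(-0.5) + (3.5)·(3.5) + (-0.5)·(-0.5) + (-2.5)·(-2.5)) / 3 = 19/3 = 6.3333
  S[X,Y] = ((-0.5)·(2.5) + (3.5)·(-1.5) + (-0.5)·(-2.5) + (-2.5)·(1.5)) / 3 = -9/3 = -3
  S[Y,Y] = ((2.5)·(2.5) + (-1.5)·(-1.5) + (-2.5)·(-2.5) + (1.5)·(1.5)) / 3 = 17/3 = 5.6667
  S = [[6.3333, -3],
 [-3, 5.6667]].

Step 3 — invert S. det(S) = 6.3333·5.6667 - (-3)² = 26.8889.
  S^{-1} = (1/det) · [[d, -b], [-b, a]] = [[0.2107, 0.1116],
 [0.1116, 0.2355]].

Step 4 — quadratic form (x̄ - mu_0)^T · S^{-1} · (x̄ - mu_0):
  S^{-1} · (x̄ - mu_0) = (0.3843, 0.6446),
  (x̄ - mu_0)^T · [...] = (0.5)·(0.3843) + (2.5)·(0.6446) = 1.8037.

Step 5 — scale by n: T² = 4 · 1.8037 = 7.2149.

T² ≈ 7.2149
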